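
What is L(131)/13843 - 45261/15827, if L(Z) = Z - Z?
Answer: -45261/15827 ≈ -2.8597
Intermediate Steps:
L(Z) = 0
L(131)/13843 - 45261/15827 = 0/13843 - 45261/15827 = 0*(1/13843) - 45261*1/15827 = 0 - 45261/15827 = -45261/15827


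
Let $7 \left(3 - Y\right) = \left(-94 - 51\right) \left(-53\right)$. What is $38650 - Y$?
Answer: $\frac{278214}{7} \approx 39745.0$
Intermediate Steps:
$Y = - \frac{7664}{7}$ ($Y = 3 - \frac{\left(-94 - 51\right) \left(-53\right)}{7} = 3 - \frac{\left(-145\right) \left(-53\right)}{7} = 3 - \frac{7685}{7} = - \frac{7664}{7} \approx -1094.9$)
$38650 - Y = 38650 - - \frac{7664}{7} = 38650 + \frac{7664}{7} = \frac{278214}{7}$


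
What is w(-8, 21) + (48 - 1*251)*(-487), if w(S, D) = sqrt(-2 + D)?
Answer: 98861 + sqrt(19) ≈ 98865.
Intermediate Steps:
w(-8, 21) + (48 - 1*251)*(-487) = sqrt(-2 + 21) + (48 - 1*251)*(-487) = sqrt(19) + (48 - 251)*(-487) = sqrt(19) - 203*(-487) = sqrt(19) + 98861 = 98861 + sqrt(19)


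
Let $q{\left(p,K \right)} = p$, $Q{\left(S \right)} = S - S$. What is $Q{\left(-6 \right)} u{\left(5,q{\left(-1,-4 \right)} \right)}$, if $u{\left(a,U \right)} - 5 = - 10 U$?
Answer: $0$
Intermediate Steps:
$Q{\left(S \right)} = 0$
$u{\left(a,U \right)} = 5 - 10 U$
$Q{\left(-6 \right)} u{\left(5,q{\left(-1,-4 \right)} \right)} = 0 \left(5 - -10\right) = 0 \left(5 + 10\right) = 0 \cdot 15 = 0$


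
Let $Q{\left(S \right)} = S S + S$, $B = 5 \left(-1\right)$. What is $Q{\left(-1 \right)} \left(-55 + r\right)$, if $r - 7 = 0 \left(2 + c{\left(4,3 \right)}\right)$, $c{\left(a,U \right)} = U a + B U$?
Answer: $0$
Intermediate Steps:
$B = -5$
$c{\left(a,U \right)} = - 5 U + U a$ ($c{\left(a,U \right)} = U a - 5 U = - 5 U + U a$)
$Q{\left(S \right)} = S + S^{2}$ ($Q{\left(S \right)} = S^{2} + S = S + S^{2}$)
$r = 7$ ($r = 7 + 0 \left(2 + 3 \left(-5 + 4\right)\right) = 7 + 0 \left(2 + 3 \left(-1\right)\right) = 7 + 0 \left(2 - 3\right) = 7 + 0 \left(-1\right) = 7 + 0 = 7$)
$Q{\left(-1 \right)} \left(-55 + r\right) = - (1 - 1) \left(-55 + 7\right) = \left(-1\right) 0 \left(-48\right) = 0 \left(-48\right) = 0$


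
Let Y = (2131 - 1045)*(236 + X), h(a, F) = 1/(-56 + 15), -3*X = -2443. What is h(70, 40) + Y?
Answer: 46767141/41 ≈ 1.1407e+6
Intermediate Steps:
X = 2443/3 (X = -⅓*(-2443) = 2443/3 ≈ 814.33)
h(a, F) = -1/41 (h(a, F) = 1/(-41) = -1/41)
Y = 1140662 (Y = (2131 - 1045)*(236 + 2443/3) = 1086*(3151/3) = 1140662)
h(70, 40) + Y = -1/41 + 1140662 = 46767141/41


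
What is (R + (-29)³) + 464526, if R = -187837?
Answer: 252300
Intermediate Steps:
(R + (-29)³) + 464526 = (-187837 + (-29)³) + 464526 = (-187837 - 24389) + 464526 = -212226 + 464526 = 252300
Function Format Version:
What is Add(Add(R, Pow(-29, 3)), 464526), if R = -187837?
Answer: 252300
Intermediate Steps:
Add(Add(R, Pow(-29, 3)), 464526) = Add(Add(-187837, Pow(-29, 3)), 464526) = Add(Add(-187837, -24389), 464526) = Add(-212226, 464526) = 252300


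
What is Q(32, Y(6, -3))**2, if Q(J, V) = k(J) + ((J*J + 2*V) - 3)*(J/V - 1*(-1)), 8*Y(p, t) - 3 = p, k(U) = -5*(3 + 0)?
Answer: 1175283651025/1296 ≈ 9.0685e+8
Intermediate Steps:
k(U) = -15 (k(U) = -5*3 = -15)
Y(p, t) = 3/8 + p/8
Q(J, V) = -15 + (1 + J/V)*(-3 + J**2 + 2*V) (Q(J, V) = -15 + ((J*J + 2*V) - 3)*(J/V - 1*(-1)) = -15 + ((J**2 + 2*V) - 3)*(J/V + 1) = -15 + (-3 + J**2 + 2*V)*(1 + J/V) = -15 + (1 + J/V)*(-3 + J**2 + 2*V))
Q(32, Y(6, -3))**2 = ((32**3 - 3*32 + (3/8 + (1/8)*6)*(-18 + 32**2 + 2*32 + 2*(3/8 + (1/8)*6)))/(3/8 + (1/8)*6))**2 = ((32768 - 96 + (3/8 + 3/4)*(-18 + 1024 + 64 + 2*(3/8 + 3/4)))/(3/8 + 3/4))**2 = ((32768 - 96 + 9*(-18 + 1024 + 64 + 2*(9/8))/8)/(9/8))**2 = (8*(32768 - 96 + 9*(-18 + 1024 + 64 + 9/4)/8)/9)**2 = (8*(32768 - 96 + (9/8)*(4289/4))/9)**2 = (8*(32768 - 96 + 38601/32)/9)**2 = ((8/9)*(1084105/32))**2 = (1084105/36)**2 = 1175283651025/1296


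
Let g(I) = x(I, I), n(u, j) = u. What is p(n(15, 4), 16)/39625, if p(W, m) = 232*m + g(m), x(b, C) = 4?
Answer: 3716/39625 ≈ 0.093779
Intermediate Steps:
g(I) = 4
p(W, m) = 4 + 232*m (p(W, m) = 232*m + 4 = 4 + 232*m)
p(n(15, 4), 16)/39625 = (4 + 232*16)/39625 = (4 + 3712)*(1/39625) = 3716*(1/39625) = 3716/39625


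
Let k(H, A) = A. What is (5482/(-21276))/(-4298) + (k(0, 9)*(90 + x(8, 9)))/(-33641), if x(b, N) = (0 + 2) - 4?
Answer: -36119712227/1538137973484 ≈ -0.023483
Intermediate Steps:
x(b, N) = -2 (x(b, N) = 2 - 4 = -2)
(5482/(-21276))/(-4298) + (k(0, 9)*(90 + x(8, 9)))/(-33641) = (5482/(-21276))/(-4298) + (9*(90 - 2))/(-33641) = (5482*(-1/21276))*(-1/4298) + (9*88)*(-1/33641) = -2741/10638*(-1/4298) + 792*(-1/33641) = 2741/45722124 - 792/33641 = -36119712227/1538137973484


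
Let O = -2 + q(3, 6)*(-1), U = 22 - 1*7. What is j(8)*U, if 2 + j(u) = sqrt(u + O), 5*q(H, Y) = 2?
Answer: -30 + 6*sqrt(35) ≈ 5.4965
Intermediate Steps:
U = 15 (U = 22 - 7 = 15)
q(H, Y) = 2/5 (q(H, Y) = (1/5)*2 = 2/5)
O = -12/5 (O = -2 + (2/5)*(-1) = -2 - 2/5 = -12/5 ≈ -2.4000)
j(u) = -2 + sqrt(-12/5 + u) (j(u) = -2 + sqrt(u - 12/5) = -2 + sqrt(-12/5 + u))
j(8)*U = (-2 + sqrt(-60 + 25*8)/5)*15 = (-2 + sqrt(-60 + 200)/5)*15 = (-2 + sqrt(140)/5)*15 = (-2 + (2*sqrt(35))/5)*15 = (-2 + 2*sqrt(35)/5)*15 = -30 + 6*sqrt(35)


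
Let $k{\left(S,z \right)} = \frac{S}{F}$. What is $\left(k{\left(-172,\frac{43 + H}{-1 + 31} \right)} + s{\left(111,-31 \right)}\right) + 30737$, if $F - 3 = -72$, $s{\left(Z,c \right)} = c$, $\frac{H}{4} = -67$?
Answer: $\frac{2118886}{69} \approx 30709.0$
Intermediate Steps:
$H = -268$ ($H = 4 \left(-67\right) = -268$)
$F = -69$ ($F = 3 - 72 = -69$)
$k{\left(S,z \right)} = - \frac{S}{69}$ ($k{\left(S,z \right)} = \frac{S}{-69} = S \left(- \frac{1}{69}\right) = - \frac{S}{69}$)
$\left(k{\left(-172,\frac{43 + H}{-1 + 31} \right)} + s{\left(111,-31 \right)}\right) + 30737 = \left(\left(- \frac{1}{69}\right) \left(-172\right) - 31\right) + 30737 = \left(\frac{172}{69} - 31\right) + 30737 = - \frac{1967}{69} + 30737 = \frac{2118886}{69}$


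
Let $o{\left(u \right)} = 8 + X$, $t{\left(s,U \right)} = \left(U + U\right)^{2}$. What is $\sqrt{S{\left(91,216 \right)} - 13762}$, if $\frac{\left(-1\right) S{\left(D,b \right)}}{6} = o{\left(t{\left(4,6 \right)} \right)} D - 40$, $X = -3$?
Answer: $2 i \sqrt{4063} \approx 127.48 i$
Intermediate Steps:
$t{\left(s,U \right)} = 4 U^{2}$ ($t{\left(s,U \right)} = \left(2 U\right)^{2} = 4 U^{2}$)
$o{\left(u \right)} = 5$ ($o{\left(u \right)} = 8 - 3 = 5$)
$S{\left(D,b \right)} = 240 - 30 D$ ($S{\left(D,b \right)} = - 6 \left(5 D - 40\right) = - 6 \left(-40 + 5 D\right) = 240 - 30 D$)
$\sqrt{S{\left(91,216 \right)} - 13762} = \sqrt{\left(240 - 2730\right) - 13762} = \sqrt{-2490 - 13762} = \sqrt{-16252} = 2 i \sqrt{4063}$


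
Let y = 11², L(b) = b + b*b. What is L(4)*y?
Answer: 2420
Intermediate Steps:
L(b) = b + b²
y = 121
L(4)*y = (4*(1 + 4))*121 = (4*5)*121 = 20*121 = 2420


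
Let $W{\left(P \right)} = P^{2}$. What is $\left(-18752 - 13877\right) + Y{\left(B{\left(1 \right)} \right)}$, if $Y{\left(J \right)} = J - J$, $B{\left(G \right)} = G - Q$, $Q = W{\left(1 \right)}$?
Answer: $-32629$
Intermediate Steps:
$Q = 1$ ($Q = 1^{2} = 1$)
$B{\left(G \right)} = -1 + G$ ($B{\left(G \right)} = G - 1 = -1 + G$)
$Y{\left(J \right)} = 0$
$\left(-18752 - 13877\right) + Y{\left(B{\left(1 \right)} \right)} = \left(-18752 - 13877\right) + 0 = -32629 + 0 = -32629$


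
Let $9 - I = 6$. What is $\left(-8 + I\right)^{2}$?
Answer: $25$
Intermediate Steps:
$I = 3$ ($I = 9 - 6 = 3$)
$\left(-8 + I\right)^{2} = \left(-8 + 3\right)^{2} = \left(-5\right)^{2} = 25$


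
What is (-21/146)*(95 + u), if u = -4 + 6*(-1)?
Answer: -1785/146 ≈ -12.226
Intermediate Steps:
u = -10 (u = -4 - 6 = -10)
(-21/146)*(95 + u) = (-21/146)*(95 - 10) = -21*1/146*85 = -21/146*85 = -1785/146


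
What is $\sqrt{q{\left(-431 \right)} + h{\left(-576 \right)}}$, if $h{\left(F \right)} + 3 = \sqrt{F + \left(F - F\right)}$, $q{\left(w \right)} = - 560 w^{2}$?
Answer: $\sqrt{-104026163 + 24 i} \approx 0.001 + 10199.0 i$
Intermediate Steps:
$h{\left(F \right)} = -3 + \sqrt{F}$ ($h{\left(F \right)} = -3 + \sqrt{F + \left(F - F\right)} = -3 + \sqrt{F + 0} = -3 + \sqrt{F}$)
$\sqrt{q{\left(-431 \right)} + h{\left(-576 \right)}} = \sqrt{- 560 \left(-431\right)^{2} - \left(3 - \sqrt{-576}\right)} = \sqrt{\left(-560\right) 185761 - \left(3 - 24 i\right)} = \sqrt{-104026160 - \left(3 - 24 i\right)} = \sqrt{-104026163 + 24 i}$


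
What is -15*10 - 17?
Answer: -167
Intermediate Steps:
-15*10 - 17 = -150 - 17 = -167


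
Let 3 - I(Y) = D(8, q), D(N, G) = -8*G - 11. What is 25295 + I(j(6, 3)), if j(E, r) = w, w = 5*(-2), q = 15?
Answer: 25429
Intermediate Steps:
w = -10
j(E, r) = -10
D(N, G) = -11 - 8*G
I(Y) = 134 (I(Y) = 3 - (-11 - 8*15) = 3 - (-11 - 120) = 3 - 1*(-131) = 3 + 131 = 134)
25295 + I(j(6, 3)) = 25295 + 134 = 25429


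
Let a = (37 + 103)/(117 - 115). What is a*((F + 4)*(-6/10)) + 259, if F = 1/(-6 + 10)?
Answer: 161/2 ≈ 80.500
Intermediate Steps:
a = 70 (a = 140/2 = 140*(½) = 70)
F = ¼ (F = 1/4 = ¼ ≈ 0.25000)
a*((F + 4)*(-6/10)) + 259 = 70*((¼ + 4)*(-6/10)) + 259 = 70*(17*(-6*⅒)/4) + 259 = 70*((17/4)*(-⅗)) + 259 = 70*(-51/20) + 259 = -357/2 + 259 = 161/2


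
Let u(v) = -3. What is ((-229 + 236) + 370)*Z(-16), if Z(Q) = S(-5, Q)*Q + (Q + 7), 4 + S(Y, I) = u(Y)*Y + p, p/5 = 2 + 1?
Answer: -160225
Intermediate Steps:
p = 15 (p = 5*(2 + 1) = 5*3 = 15)
S(Y, I) = 11 - 3*Y (S(Y, I) = -4 + (-3*Y + 15) = -4 + (15 - 3*Y) = 11 - 3*Y)
Z(Q) = 7 + 27*Q (Z(Q) = (11 - 3*(-5))*Q + (Q + 7) = (11 + 15)*Q + (7 + Q) = 26*Q + (7 + Q) = 7 + 27*Q)
((-229 + 236) + 370)*Z(-16) = ((-229 + 236) + 370)*(7 + 27*(-16)) = (7 + 370)*(7 - 432) = 377*(-425) = -160225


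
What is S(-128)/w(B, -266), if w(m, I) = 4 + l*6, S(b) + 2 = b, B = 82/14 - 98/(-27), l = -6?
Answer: 65/16 ≈ 4.0625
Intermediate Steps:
B = 1793/189 (B = 82*(1/14) - 98*(-1/27) = 41/7 + 98/27 = 1793/189 ≈ 9.4868)
S(b) = -2 + b
w(m, I) = -32 (w(m, I) = 4 - 6*6 = 4 - 36 = -32)
S(-128)/w(B, -266) = (-2 - 128)/(-32) = -130*(-1/32) = 65/16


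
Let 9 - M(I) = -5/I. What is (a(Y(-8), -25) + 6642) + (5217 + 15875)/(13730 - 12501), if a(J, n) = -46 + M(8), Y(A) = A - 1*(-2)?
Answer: 65115241/9832 ≈ 6622.8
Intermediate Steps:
Y(A) = 2 + A (Y(A) = A + 2 = 2 + A)
M(I) = 9 + 5/I (M(I) = 9 - (-5)/I = 9 + 5/I)
a(J, n) = -291/8 (a(J, n) = -46 + (9 + 5/8) = -46 + 77/8 = -291/8)
(a(Y(-8), -25) + 6642) + (5217 + 15875)/(13730 - 12501) = (-291/8 + 6642) + (5217 + 15875)/(13730 - 12501) = 52845/8 + 21092/1229 = 65115241/9832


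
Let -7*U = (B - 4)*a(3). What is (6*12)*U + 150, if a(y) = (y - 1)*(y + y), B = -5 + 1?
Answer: 7962/7 ≈ 1137.4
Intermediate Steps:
B = -4
a(y) = 2*y*(-1 + y) (a(y) = (-1 + y)*(2*y) = 2*y*(-1 + y))
U = 96/7 (U = -(-4 - 4)*2*3*(-1 + 3)/7 = -(-8)*2*3*2/7 = -(-8)*12/7 = -⅐*(-96) = 96/7 ≈ 13.714)
(6*12)*U + 150 = (6*12)*(96/7) + 150 = 72*(96/7) + 150 = 6912/7 + 150 = 7962/7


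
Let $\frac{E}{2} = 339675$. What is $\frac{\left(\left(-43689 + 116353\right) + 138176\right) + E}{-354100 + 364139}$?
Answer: $\frac{890190}{10039} \approx 88.673$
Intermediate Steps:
$E = 679350$ ($E = 2 \cdot 339675 = 679350$)
$\frac{\left(\left(-43689 + 116353\right) + 138176\right) + E}{-354100 + 364139} = \frac{\left(\left(-43689 + 116353\right) + 138176\right) + 679350}{-354100 + 364139} = \frac{\left(72664 + 138176\right) + 679350}{10039} = \left(210840 + 679350\right) \frac{1}{10039} = 890190 \cdot \frac{1}{10039} = \frac{890190}{10039}$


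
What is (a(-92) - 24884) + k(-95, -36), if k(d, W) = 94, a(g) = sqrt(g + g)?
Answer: -24790 + 2*I*sqrt(46) ≈ -24790.0 + 13.565*I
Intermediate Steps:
a(g) = sqrt(2)*sqrt(g) (a(g) = sqrt(2*g) = sqrt(2)*sqrt(g))
(a(-92) - 24884) + k(-95, -36) = (sqrt(2)*sqrt(-92) - 24884) + 94 = (sqrt(2)*(2*I*sqrt(23)) - 24884) + 94 = (2*I*sqrt(46) - 24884) + 94 = (-24884 + 2*I*sqrt(46)) + 94 = -24790 + 2*I*sqrt(46)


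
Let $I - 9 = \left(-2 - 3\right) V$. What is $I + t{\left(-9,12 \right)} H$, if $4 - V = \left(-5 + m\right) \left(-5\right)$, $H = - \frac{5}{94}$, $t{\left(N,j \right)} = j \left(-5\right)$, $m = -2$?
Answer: $\frac{7858}{47} \approx 167.19$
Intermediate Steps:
$t{\left(N,j \right)} = - 5 j$
$H = - \frac{5}{94}$ ($H = \left(-5\right) \frac{1}{94} = - \frac{5}{94} \approx -0.053191$)
$V = -31$ ($V = 4 - \left(-5 - 2\right) \left(-5\right) = 4 - \left(-7\right) \left(-5\right) = 4 - 35 = -31$)
$I = 164$ ($I = 9 + \left(-2 - 3\right) \left(-31\right) = 9 - -155 = 9 + 155 = 164$)
$I + t{\left(-9,12 \right)} H = 164 + \left(-5\right) 12 \left(- \frac{5}{94}\right) = 164 - - \frac{150}{47} = 164 + \frac{150}{47} = \frac{7858}{47}$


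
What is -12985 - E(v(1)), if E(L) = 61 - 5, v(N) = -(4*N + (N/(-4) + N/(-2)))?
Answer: -13041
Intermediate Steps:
v(N) = -13*N/4 (v(N) = -(4*N + (N*(-¼) + N*(-½))) = -(4*N + (-N/4 - N/2)) = -(4*N - 3*N/4) = -13*N/4)
E(L) = 56
-12985 - E(v(1)) = -12985 - 1*56 = -12985 - 56 = -13041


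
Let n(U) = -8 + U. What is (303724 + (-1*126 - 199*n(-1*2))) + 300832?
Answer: 606420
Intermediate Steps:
(303724 + (-1*126 - 199*n(-1*2))) + 300832 = (303724 + (-1*126 - 199*(-8 - 1*2))) + 300832 = (303724 + (-126 - 199*(-8 - 2))) + 300832 = (303724 + (-126 - 199*(-10))) + 300832 = (303724 + (-126 + 1990)) + 300832 = (303724 + 1864) + 300832 = 305588 + 300832 = 606420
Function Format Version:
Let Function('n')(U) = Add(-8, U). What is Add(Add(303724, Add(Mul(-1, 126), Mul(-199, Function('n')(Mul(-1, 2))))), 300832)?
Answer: 606420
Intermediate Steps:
Add(Add(303724, Add(Mul(-1, 126), Mul(-199, Function('n')(Mul(-1, 2))))), 300832) = Add(Add(303724, Add(Mul(-1, 126), Mul(-199, Add(-8, Mul(-1, 2))))), 300832) = Add(Add(303724, Add(-126, Mul(-199, Add(-8, -2)))), 300832) = Add(Add(303724, Add(-126, Mul(-199, -10))), 300832) = Add(Add(303724, Add(-126, 1990)), 300832) = Add(Add(303724, 1864), 300832) = Add(305588, 300832) = 606420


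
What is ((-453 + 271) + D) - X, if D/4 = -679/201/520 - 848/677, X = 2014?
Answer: -38936354603/17690010 ≈ -2201.0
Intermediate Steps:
D = -89092643/17690010 (D = 4*(-679/201/520 - 848/677) = 4*(-679*1/201*(1/520) - 848*1/677) = 4*(-679/201*1/520 - 848/677) = 4*(-679/104520 - 848/677) = 4*(-89092643/70760040) = -89092643/17690010 ≈ -5.0363)
((-453 + 271) + D) - X = ((-453 + 271) - 89092643/17690010) - 1*2014 = (-182 - 89092643/17690010) - 2014 = -3308674463/17690010 - 2014 = -38936354603/17690010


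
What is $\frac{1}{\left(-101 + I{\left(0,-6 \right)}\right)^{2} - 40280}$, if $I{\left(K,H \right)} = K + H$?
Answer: $- \frac{1}{28831} \approx -3.4685 \cdot 10^{-5}$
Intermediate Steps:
$I{\left(K,H \right)} = H + K$
$\frac{1}{\left(-101 + I{\left(0,-6 \right)}\right)^{2} - 40280} = \frac{1}{\left(-101 + \left(-6 + 0\right)\right)^{2} - 40280} = \frac{1}{\left(-101 - 6\right)^{2} - 40280} = \frac{1}{\left(-107\right)^{2} - 40280} = \frac{1}{11449 - 40280} = \frac{1}{-28831} = - \frac{1}{28831}$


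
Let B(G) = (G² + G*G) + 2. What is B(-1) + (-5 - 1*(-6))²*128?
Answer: 132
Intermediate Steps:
B(G) = 2 + 2*G² (B(G) = (G² + G²) + 2 = 2*G² + 2 = 2 + 2*G²)
B(-1) + (-5 - 1*(-6))²*128 = (2 + 2*(-1)²) + (-5 - 1*(-6))²*128 = (2 + 2*1) + (-5 + 6)²*128 = (2 + 2) + 1²*128 = 4 + 1*128 = 4 + 128 = 132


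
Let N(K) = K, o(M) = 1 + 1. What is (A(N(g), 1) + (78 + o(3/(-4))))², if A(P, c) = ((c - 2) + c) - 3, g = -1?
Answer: 5929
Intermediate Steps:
o(M) = 2
A(P, c) = -5 + 2*c (A(P, c) = ((-2 + c) + c) - 3 = (-2 + 2*c) - 3 = -5 + 2*c)
(A(N(g), 1) + (78 + o(3/(-4))))² = ((-5 + 2*1) + (78 + 2))² = ((-5 + 2) + 80)² = (-3 + 80)² = 77² = 5929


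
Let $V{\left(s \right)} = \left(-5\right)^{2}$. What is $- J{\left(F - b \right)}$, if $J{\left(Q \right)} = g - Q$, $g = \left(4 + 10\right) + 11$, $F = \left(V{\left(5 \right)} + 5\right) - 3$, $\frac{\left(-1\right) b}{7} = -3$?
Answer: $-19$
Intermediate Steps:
$b = 21$ ($b = \left(-7\right) \left(-3\right) = 21$)
$V{\left(s \right)} = 25$
$F = 27$ ($F = \left(25 + 5\right) - 3 = 30 - 3 = 27$)
$g = 25$ ($g = 14 + 11 = 25$)
$J{\left(Q \right)} = 25 - Q$
$- J{\left(F - b \right)} = - (25 - \left(27 - 21\right)) = - (25 - 6) = \left(-1\right) 19 = -19$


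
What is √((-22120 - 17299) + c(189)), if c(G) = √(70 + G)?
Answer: √(-39419 + √259) ≈ 198.5*I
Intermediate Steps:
√((-22120 - 17299) + c(189)) = √((-22120 - 17299) + √(70 + 189)) = √(-39419 + √259)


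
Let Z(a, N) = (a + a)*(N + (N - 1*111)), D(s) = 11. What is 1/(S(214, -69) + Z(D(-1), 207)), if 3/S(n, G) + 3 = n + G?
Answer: 142/946575 ≈ 0.00015001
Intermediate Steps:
Z(a, N) = 2*a*(-111 + 2*N) (Z(a, N) = (2*a)*(N + (N - 111)) = (2*a)*(N + (-111 + N)) = (2*a)*(-111 + 2*N) = 2*a*(-111 + 2*N))
S(n, G) = 3/(-3 + G + n) (S(n, G) = 3/(-3 + (n + G)) = 3/(-3 + (G + n)) = 3/(-3 + G + n))
1/(S(214, -69) + Z(D(-1), 207)) = 1/(3/(-3 - 69 + 214) + 2*11*(-111 + 2*207)) = 1/(3/142 + 2*11*(-111 + 414)) = 1/(3*(1/142) + 2*11*303) = 1/(3/142 + 6666) = 1/(946575/142) = 142/946575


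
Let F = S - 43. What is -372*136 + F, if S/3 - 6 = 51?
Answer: -50464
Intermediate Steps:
S = 171 (S = 18 + 3*51 = 18 + 153 = 171)
F = 128 (F = 171 - 43 = 128)
-372*136 + F = -372*136 + 128 = -50592 + 128 = -50464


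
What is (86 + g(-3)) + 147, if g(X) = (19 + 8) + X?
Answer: 257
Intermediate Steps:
g(X) = 27 + X
(86 + g(-3)) + 147 = (86 + (27 - 3)) + 147 = (86 + 24) + 147 = 110 + 147 = 257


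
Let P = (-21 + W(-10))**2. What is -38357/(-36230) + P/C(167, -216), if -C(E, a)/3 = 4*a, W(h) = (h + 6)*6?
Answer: 1066587/579680 ≈ 1.8400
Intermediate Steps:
W(h) = 36 + 6*h (W(h) = (6 + h)*6 = 36 + 6*h)
P = 2025 (P = (-21 + (36 + 6*(-10)))**2 = (-21 + (36 - 60))**2 = (-21 - 24)**2 = (-45)**2 = 2025)
C(E, a) = -12*a
-38357/(-36230) + P/C(167, -216) = -38357/(-36230) + 2025/((-12*(-216))) = -38357*(-1/36230) + 2025/2592 = 38357/36230 + 2025*(1/2592) = 38357/36230 + 25/32 = 1066587/579680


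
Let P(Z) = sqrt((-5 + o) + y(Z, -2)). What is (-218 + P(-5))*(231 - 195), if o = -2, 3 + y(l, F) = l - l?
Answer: -7848 + 36*I*sqrt(10) ≈ -7848.0 + 113.84*I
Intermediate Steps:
y(l, F) = -3 (y(l, F) = -3 + (l - l) = -3 + 0 = -3)
P(Z) = I*sqrt(10) (P(Z) = sqrt((-5 - 2) - 3) = sqrt(-7 - 3) = sqrt(-10) = I*sqrt(10))
(-218 + P(-5))*(231 - 195) = (-218 + I*sqrt(10))*(231 - 195) = (-218 + I*sqrt(10))*36 = -7848 + 36*I*sqrt(10)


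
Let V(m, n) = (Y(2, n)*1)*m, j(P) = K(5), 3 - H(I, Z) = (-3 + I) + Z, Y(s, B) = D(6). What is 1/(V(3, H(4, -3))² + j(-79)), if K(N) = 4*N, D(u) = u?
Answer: 1/344 ≈ 0.0029070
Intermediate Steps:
Y(s, B) = 6
H(I, Z) = 6 - I - Z (H(I, Z) = 3 - ((-3 + I) + Z) = 3 - (-3 + I + Z) = 3 + (3 - I - Z) = 6 - I - Z)
j(P) = 20 (j(P) = 4*5 = 20)
V(m, n) = 6*m (V(m, n) = (6*1)*m = 6*m)
1/(V(3, H(4, -3))² + j(-79)) = 1/((6*3)² + 20) = 1/(18² + 20) = 1/(324 + 20) = 1/344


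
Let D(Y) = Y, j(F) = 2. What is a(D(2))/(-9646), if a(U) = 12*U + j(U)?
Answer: -1/371 ≈ -0.0026954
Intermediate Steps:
a(U) = 2 + 12*U (a(U) = 12*U + 2 = 2 + 12*U)
a(D(2))/(-9646) = (2 + 12*2)/(-9646) = (2 + 24)*(-1/9646) = 26*(-1/9646) = -1/371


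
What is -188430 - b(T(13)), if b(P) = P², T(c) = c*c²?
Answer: -5015239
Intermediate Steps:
T(c) = c³
-188430 - b(T(13)) = -188430 - (13³)² = -188430 - 1*2197² = -188430 - 1*4826809 = -188430 - 4826809 = -5015239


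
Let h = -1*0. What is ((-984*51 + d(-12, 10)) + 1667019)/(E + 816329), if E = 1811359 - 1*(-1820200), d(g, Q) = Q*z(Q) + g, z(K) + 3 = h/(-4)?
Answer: 1616793/4447888 ≈ 0.36350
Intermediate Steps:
h = 0
z(K) = -3 (z(K) = -3 + 0/(-4) = -3 + 0*(-¼) = -3 + 0 = -3)
d(g, Q) = g - 3*Q (d(g, Q) = Q*(-3) + g = -3*Q + g = g - 3*Q)
E = 3631559 (E = 1811359 + 1820200 = 3631559)
((-984*51 + d(-12, 10)) + 1667019)/(E + 816329) = ((-984*51 + (-12 - 3*10)) + 1667019)/(3631559 + 816329) = ((-50184 + (-12 - 30)) + 1667019)/4447888 = ((-50184 - 42) + 1667019)*(1/4447888) = (-50226 + 1667019)*(1/4447888) = 1616793*(1/4447888) = 1616793/4447888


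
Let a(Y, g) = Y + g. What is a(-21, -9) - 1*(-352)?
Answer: 322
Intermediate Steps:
a(-21, -9) - 1*(-352) = (-21 - 9) - 1*(-352) = -30 + 352 = 322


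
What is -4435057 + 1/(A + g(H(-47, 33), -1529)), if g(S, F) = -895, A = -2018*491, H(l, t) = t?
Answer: -4398392383782/991733 ≈ -4.4351e+6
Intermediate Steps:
A = -990838
-4435057 + 1/(A + g(H(-47, 33), -1529)) = -4435057 + 1/(-990838 - 895) = -4435057 + 1/(-991733) = -4435057 - 1/991733 = -4398392383782/991733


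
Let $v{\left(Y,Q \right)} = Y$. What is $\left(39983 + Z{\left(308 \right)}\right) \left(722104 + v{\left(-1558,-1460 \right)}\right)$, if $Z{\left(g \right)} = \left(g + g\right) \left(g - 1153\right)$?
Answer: $-346249013202$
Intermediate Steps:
$Z{\left(g \right)} = 2 g \left(-1153 + g\right)$
$\left(39983 + Z{\left(308 \right)}\right) \left(722104 + v{\left(-1558,-1460 \right)}\right) = \left(39983 + 2 \cdot 308 \left(-1153 + 308\right)\right) \left(722104 - 1558\right) = \left(39983 + 2 \cdot 308 \left(-845\right)\right) 720546 = \left(39983 - 520520\right) 720546 = \left(-480537\right) 720546 = -346249013202$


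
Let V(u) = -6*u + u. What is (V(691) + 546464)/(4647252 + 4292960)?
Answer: 543009/8940212 ≈ 0.060738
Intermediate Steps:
V(u) = -5*u
(V(691) + 546464)/(4647252 + 4292960) = (-5*691 + 546464)/(4647252 + 4292960) = (-3455 + 546464)/8940212 = 543009*(1/8940212) = 543009/8940212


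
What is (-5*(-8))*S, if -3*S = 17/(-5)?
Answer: 136/3 ≈ 45.333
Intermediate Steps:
S = 17/15 (S = -17/(3*(-5)) = -17*(-1)/(3*5) = -⅓*(-17/5) = 17/15 ≈ 1.1333)
(-5*(-8))*S = -5*(-8)*(17/15) = 40*(17/15) = 136/3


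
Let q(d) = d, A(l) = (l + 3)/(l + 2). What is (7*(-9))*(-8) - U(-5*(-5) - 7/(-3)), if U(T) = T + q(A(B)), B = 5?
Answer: 9986/21 ≈ 475.52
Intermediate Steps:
A(l) = (3 + l)/(2 + l)
U(T) = 8/7 + T (U(T) = T + (3 + 5)/(2 + 5) = T + 8/7 = 8/7 + T)
(7*(-9))*(-8) - U(-5*(-5) - 7/(-3)) = (7*(-9))*(-8) - (8/7 + (-5*(-5) - 7/(-3))) = -63*(-8) - (8/7 + (25 - 7*(-⅓))) = 504 - (8/7 + (25 + 7/3)) = 504 - (8/7 + 82/3) = 504 - 1*598/21 = 504 - 598/21 = 9986/21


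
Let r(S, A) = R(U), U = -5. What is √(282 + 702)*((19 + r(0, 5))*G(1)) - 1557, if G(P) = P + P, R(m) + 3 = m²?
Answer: -1557 + 164*√246 ≈ 1015.2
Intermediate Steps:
R(m) = -3 + m²
G(P) = 2*P
r(S, A) = 22 (r(S, A) = -3 + (-5)² = -3 + 25 = 22)
√(282 + 702)*((19 + r(0, 5))*G(1)) - 1557 = √(282 + 702)*((19 + 22)*(2*1)) - 1557 = √984*(41*2) - 1557 = (2*√246)*82 - 1557 = 164*√246 - 1557 = -1557 + 164*√246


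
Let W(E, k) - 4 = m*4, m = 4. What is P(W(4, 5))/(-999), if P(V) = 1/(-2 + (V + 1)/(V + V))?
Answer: 40/58941 ≈ 0.00067864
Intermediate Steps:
W(E, k) = 20 (W(E, k) = 4 + 4*4 = 4 + 16 = 20)
P(V) = 1/(-2 + (1 + V)/(2*V)) (P(V) = 1/(-2 + (1 + V)/((2*V))) = 1/(-2 + (1 + V)*(1/(2*V))) = 1/(-2 + (1 + V)/(2*V)))
P(W(4, 5))/(-999) = -2*20/(-1 + 3*20)/(-999) = -2*20/(-1 + 60)*(-1/999) = -2*20/59*(-1/999) = -2*20*1/59*(-1/999) = -40/59*(-1/999) = 40/58941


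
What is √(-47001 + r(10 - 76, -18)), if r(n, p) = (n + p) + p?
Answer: I*√47103 ≈ 217.03*I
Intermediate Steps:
r(n, p) = n + 2*p
√(-47001 + r(10 - 76, -18)) = √(-47001 + ((10 - 76) + 2*(-18))) = √(-47001 + (-66 - 36)) = √(-47001 - 102) = √(-47103) = I*√47103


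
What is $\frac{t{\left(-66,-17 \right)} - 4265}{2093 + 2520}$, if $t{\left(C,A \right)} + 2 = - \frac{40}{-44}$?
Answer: $- \frac{46927}{50743} \approx -0.9248$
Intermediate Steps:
$t{\left(C,A \right)} = - \frac{12}{11}$ ($t{\left(C,A \right)} = -2 - \frac{40}{-44} = -2 - - \frac{10}{11} = -2 + \frac{10}{11} = - \frac{12}{11}$)
$\frac{t{\left(-66,-17 \right)} - 4265}{2093 + 2520} = \frac{- \frac{12}{11} - 4265}{2093 + 2520} = - \frac{46927}{11 \cdot 4613} = \left(- \frac{46927}{11}\right) \frac{1}{4613} = - \frac{46927}{50743}$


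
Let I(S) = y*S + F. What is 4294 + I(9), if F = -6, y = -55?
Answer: 3793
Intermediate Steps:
I(S) = -6 - 55*S (I(S) = -55*S - 6 = -6 - 55*S)
4294 + I(9) = 4294 + (-6 - 55*9) = 4294 + (-6 - 495) = 4294 - 501 = 3793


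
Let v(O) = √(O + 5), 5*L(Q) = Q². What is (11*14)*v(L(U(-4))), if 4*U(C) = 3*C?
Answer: 154*√170/5 ≈ 401.58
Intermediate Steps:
U(C) = 3*C/4 (U(C) = (3*C)/4 = 3*C/4)
L(Q) = Q²/5
v(O) = √(5 + O)
(11*14)*v(L(U(-4))) = (11*14)*√(5 + ((¾)*(-4))²/5) = 154*√(5 + (⅕)*(-3)²) = 154*√(5 + (⅕)*9) = 154*√(5 + 9/5) = 154*√(34/5) = 154*(√170/5) = 154*√170/5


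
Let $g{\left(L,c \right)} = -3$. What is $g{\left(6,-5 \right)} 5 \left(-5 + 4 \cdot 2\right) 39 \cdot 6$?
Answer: $-10530$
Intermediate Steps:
$g{\left(6,-5 \right)} 5 \left(-5 + 4 \cdot 2\right) 39 \cdot 6 = \left(-3\right) 5 \left(-5 + 4 \cdot 2\right) 39 \cdot 6 = - 15 \left(-5 + 8\right) 39 \cdot 6 = \left(-15\right) 3 \cdot 39 \cdot 6 = \left(-45\right) 39 \cdot 6 = \left(-1755\right) 6 = -10530$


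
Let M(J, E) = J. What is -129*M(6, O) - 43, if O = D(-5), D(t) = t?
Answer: -817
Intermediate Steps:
O = -5
-129*M(6, O) - 43 = -129*6 - 43 = -774 - 43 = -817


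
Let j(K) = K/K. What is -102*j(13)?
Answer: -102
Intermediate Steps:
j(K) = 1
-102*j(13) = -102*1 = -102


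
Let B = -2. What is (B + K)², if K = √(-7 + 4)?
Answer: (2 - I*√3)² ≈ 1.0 - 6.9282*I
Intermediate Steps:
K = I*√3 (K = √(-3) = I*√3 ≈ 1.732*I)
(B + K)² = (-2 + I*√3)²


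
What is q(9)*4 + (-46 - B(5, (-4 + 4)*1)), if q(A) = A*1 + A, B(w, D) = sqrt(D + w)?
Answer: 26 - sqrt(5) ≈ 23.764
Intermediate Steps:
q(A) = 2*A (q(A) = A + A = 2*A)
q(9)*4 + (-46 - B(5, (-4 + 4)*1)) = (2*9)*4 + (-46 - sqrt((-4 + 4)*1 + 5)) = 18*4 + (-46 - sqrt(0*1 + 5)) = 72 + (-46 - sqrt(0 + 5)) = 72 + (-46 - sqrt(5)) = 26 - sqrt(5)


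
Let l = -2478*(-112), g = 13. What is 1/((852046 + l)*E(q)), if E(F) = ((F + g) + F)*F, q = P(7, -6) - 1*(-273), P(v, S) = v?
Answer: 1/181230136080 ≈ 5.5178e-12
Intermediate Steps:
l = 277536
q = 280 (q = 7 - 1*(-273) = 7 + 273 = 280)
E(F) = F*(13 + 2*F) (E(F) = ((F + 13) + F)*F = ((13 + F) + F)*F = (13 + 2*F)*F = F*(13 + 2*F))
1/((852046 + l)*E(q)) = 1/((852046 + 277536)*((280*(13 + 2*280)))) = 1/(1129582*((280*(13 + 560)))) = 1/(1129582*((280*573))) = (1/1129582)/160440 = (1/1129582)*(1/160440) = 1/181230136080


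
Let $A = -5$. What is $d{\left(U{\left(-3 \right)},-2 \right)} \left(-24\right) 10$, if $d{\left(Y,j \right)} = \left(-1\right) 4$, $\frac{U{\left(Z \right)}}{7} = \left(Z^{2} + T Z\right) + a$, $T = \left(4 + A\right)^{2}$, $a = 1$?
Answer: $960$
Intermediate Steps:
$T = 1$ ($T = \left(4 - 5\right)^{2} = \left(-1\right)^{2} = 1$)
$U{\left(Z \right)} = 7 + 7 Z + 7 Z^{2}$ ($U{\left(Z \right)} = 7 \left(\left(Z^{2} + 1 Z\right) + 1\right) = 7 \left(\left(Z^{2} + Z\right) + 1\right) = 7 \left(\left(Z + Z^{2}\right) + 1\right) = 7 \left(1 + Z + Z^{2}\right) = 7 + 7 Z + 7 Z^{2}$)
$d{\left(Y,j \right)} = -4$
$d{\left(U{\left(-3 \right)},-2 \right)} \left(-24\right) 10 = \left(-4\right) \left(-24\right) 10 = 96 \cdot 10 = 960$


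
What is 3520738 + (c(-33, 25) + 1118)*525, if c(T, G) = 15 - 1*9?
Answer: 4110838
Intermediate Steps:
c(T, G) = 6 (c(T, G) = 15 - 9 = 6)
3520738 + (c(-33, 25) + 1118)*525 = 3520738 + (6 + 1118)*525 = 3520738 + 1124*525 = 3520738 + 590100 = 4110838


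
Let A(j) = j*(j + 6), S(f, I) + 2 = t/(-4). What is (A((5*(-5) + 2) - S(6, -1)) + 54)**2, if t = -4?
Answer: 164836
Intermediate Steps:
S(f, I) = -1 (S(f, I) = -2 - 4/(-4) = -2 - 4*(-1/4) = -2 + 1 = -1)
A(j) = j*(6 + j)
(A((5*(-5) + 2) - S(6, -1)) + 54)**2 = (((5*(-5) + 2) - 1*(-1))*(6 + ((5*(-5) + 2) - 1*(-1))) + 54)**2 = (((-25 + 2) + 1)*(6 + ((-25 + 2) + 1)) + 54)**2 = ((-23 + 1)*(6 + (-23 + 1)) + 54)**2 = (-22*(6 - 22) + 54)**2 = (-22*(-16) + 54)**2 = (352 + 54)**2 = 406**2 = 164836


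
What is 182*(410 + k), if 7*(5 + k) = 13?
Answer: 74048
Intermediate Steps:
k = -22/7 (k = -5 + (⅐)*13 = -5 + 13/7 = -22/7 ≈ -3.1429)
182*(410 + k) = 182*(410 - 22/7) = 182*(2848/7) = 74048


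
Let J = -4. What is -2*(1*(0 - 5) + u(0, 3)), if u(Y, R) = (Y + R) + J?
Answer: 12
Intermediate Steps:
u(Y, R) = -4 + R + Y (u(Y, R) = (Y + R) - 4 = (R + Y) - 4 = -4 + R + Y)
-2*(1*(0 - 5) + u(0, 3)) = -2*(1*(0 - 5) + (-4 + 3 + 0)) = -2*(1*(-5) - 1) = -2*(-5 - 1) = -2*(-6) = 12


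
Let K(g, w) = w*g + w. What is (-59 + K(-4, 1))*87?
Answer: -5394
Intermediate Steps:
K(g, w) = w + g*w (K(g, w) = g*w + w = w + g*w)
(-59 + K(-4, 1))*87 = (-59 + 1*(1 - 4))*87 = (-59 + 1*(-3))*87 = (-59 - 3)*87 = -62*87 = -5394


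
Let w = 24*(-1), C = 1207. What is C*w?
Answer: -28968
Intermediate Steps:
w = -24
C*w = 1207*(-24) = -28968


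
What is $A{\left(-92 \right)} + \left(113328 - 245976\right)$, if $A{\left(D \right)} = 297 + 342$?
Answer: $-132009$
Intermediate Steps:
$A{\left(D \right)} = 639$
$A{\left(-92 \right)} + \left(113328 - 245976\right) = 639 + \left(113328 - 245976\right) = 639 - 132648 = -132009$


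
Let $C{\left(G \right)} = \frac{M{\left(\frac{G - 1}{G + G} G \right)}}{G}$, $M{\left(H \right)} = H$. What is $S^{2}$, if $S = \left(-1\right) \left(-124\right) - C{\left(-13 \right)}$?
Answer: $\frac{2576025}{169} \approx 15243.0$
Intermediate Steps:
$C{\left(G \right)} = \frac{- \frac{1}{2} + \frac{G}{2}}{G}$ ($C{\left(G \right)} = \frac{\frac{G - 1}{G + G} G}{G} = \frac{\frac{-1 + G}{2 G} G}{G} = \frac{- \frac{1}{2} + \frac{G}{2}}{G}$)
$S = \frac{1605}{13}$ ($S = \left(-1\right) \left(-124\right) - \frac{-1 - 13}{2 \left(-13\right)} = 124 - \frac{1}{2} \left(- \frac{1}{13}\right) \left(-14\right) = 124 - \frac{7}{13} = \frac{1605}{13} \approx 123.46$)
$S^{2} = \left(\frac{1605}{13}\right)^{2} = \frac{2576025}{169}$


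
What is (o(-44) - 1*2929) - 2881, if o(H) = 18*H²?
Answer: 29038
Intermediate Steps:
(o(-44) - 1*2929) - 2881 = (18*(-44)² - 1*2929) - 2881 = (18*1936 - 2929) - 2881 = (34848 - 2929) - 2881 = 31919 - 2881 = 29038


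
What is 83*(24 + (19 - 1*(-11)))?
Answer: 4482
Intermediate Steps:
83*(24 + (19 - 1*(-11))) = 83*(24 + (19 + 11)) = 83*(24 + 30) = 83*54 = 4482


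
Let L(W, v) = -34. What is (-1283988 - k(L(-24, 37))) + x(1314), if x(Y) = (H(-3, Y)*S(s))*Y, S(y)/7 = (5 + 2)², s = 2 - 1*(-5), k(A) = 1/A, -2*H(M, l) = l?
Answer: -10111436867/34 ≈ -2.9740e+8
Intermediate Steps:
H(M, l) = -l/2
s = 7 (s = 2 + 5 = 7)
S(y) = 343 (S(y) = 7*(5 + 2)² = 7*7² = 7*49 = 343)
x(Y) = -343*Y²/2 (x(Y) = (-Y/2*343)*Y = (-343*Y/2)*Y = -343*Y²/2)
(-1283988 - k(L(-24, 37))) + x(1314) = (-1283988 - 1/(-34)) - 343/2*1314² = (-1283988 - 1*(-1/34)) - 343/2*1726596 = (-1283988 + 1/34) - 296111214 = -43655591/34 - 296111214 = -10111436867/34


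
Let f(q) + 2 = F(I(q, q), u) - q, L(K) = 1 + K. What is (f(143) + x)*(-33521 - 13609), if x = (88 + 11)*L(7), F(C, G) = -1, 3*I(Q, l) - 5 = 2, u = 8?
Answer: -30445980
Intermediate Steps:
I(Q, l) = 7/3 (I(Q, l) = 5/3 + (1/3)*2 = 5/3 + 2/3 = 7/3)
f(q) = -3 - q (f(q) = -2 + (-1 - q) = -3 - q)
x = 792 (x = (88 + 11)*(1 + 7) = 99*8 = 792)
(f(143) + x)*(-33521 - 13609) = ((-3 - 1*143) + 792)*(-33521 - 13609) = ((-3 - 143) + 792)*(-47130) = (-146 + 792)*(-47130) = 646*(-47130) = -30445980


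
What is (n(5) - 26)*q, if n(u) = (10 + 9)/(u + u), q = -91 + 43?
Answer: 5784/5 ≈ 1156.8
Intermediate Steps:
q = -48
n(u) = 19/(2*u) (n(u) = 19/((2*u)) = 19*(1/(2*u)) = 19/(2*u))
(n(5) - 26)*q = ((19/2)/5 - 26)*(-48) = ((19/2)*(1/5) - 26)*(-48) = (19/10 - 26)*(-48) = -241/10*(-48) = 5784/5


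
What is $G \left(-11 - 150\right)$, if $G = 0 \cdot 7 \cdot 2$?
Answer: $0$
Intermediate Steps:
$G = 0$ ($G = 0 \cdot 2 = 0$)
$G \left(-11 - 150\right) = 0 \left(-11 - 150\right) = 0 \left(-161\right) = 0$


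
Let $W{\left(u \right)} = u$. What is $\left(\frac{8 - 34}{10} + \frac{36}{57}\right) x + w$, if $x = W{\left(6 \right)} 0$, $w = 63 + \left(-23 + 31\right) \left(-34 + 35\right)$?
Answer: $71$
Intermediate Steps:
$w = 71$ ($w = 63 + 8 \cdot 1 = 63 + 8 = 71$)
$x = 0$ ($x = 6 \cdot 0 = 0$)
$\left(\frac{8 - 34}{10} + \frac{36}{57}\right) x + w = \left(\frac{8 - 34}{10} + \frac{36}{57}\right) 0 + 71 = \left(\left(-26\right) \frac{1}{10} + 36 \cdot \frac{1}{57}\right) 0 + 71 = \left(- \frac{13}{5} + \frac{12}{19}\right) 0 + 71 = \left(- \frac{187}{95}\right) 0 + 71 = 0 + 71 = 71$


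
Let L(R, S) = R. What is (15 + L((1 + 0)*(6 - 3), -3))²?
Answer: 324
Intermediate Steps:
(15 + L((1 + 0)*(6 - 3), -3))² = (15 + (1 + 0)*(6 - 3))² = (15 + 1*3)² = (15 + 3)² = 18² = 324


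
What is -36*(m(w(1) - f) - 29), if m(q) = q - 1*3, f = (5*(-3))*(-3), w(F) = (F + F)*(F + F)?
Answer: 2628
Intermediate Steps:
w(F) = 4*F² (w(F) = (2*F)*(2*F) = 4*F²)
f = 45 (f = -15*(-3) = 45)
m(q) = -3 + q (m(q) = q - 3 = -3 + q)
-36*(m(w(1) - f) - 29) = -36*((-3 + (4*1² - 1*45)) - 29) = -36*((-3 + (4*1 - 45)) - 29) = -36*((-3 + (4 - 45)) - 29) = -36*((-3 - 41) - 29) = -36*(-44 - 29) = -36*(-73) = 2628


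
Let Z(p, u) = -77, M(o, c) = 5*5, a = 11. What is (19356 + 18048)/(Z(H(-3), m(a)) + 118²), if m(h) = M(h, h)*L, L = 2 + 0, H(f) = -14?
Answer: 37404/13847 ≈ 2.7012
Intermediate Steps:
M(o, c) = 25
L = 2
m(h) = 50 (m(h) = 25*2 = 50)
(19356 + 18048)/(Z(H(-3), m(a)) + 118²) = (19356 + 18048)/(-77 + 118²) = 37404/(-77 + 13924) = 37404/13847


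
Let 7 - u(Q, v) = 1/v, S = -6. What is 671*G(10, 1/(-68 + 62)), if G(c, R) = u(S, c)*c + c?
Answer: 53009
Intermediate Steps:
u(Q, v) = 7 - 1/v
G(c, R) = c + c*(7 - 1/c) (G(c, R) = (7 - 1/c)*c + c = c*(7 - 1/c) + c = c + c*(7 - 1/c))
671*G(10, 1/(-68 + 62)) = 671*(-1 + 8*10) = 671*(-1 + 80) = 671*79 = 53009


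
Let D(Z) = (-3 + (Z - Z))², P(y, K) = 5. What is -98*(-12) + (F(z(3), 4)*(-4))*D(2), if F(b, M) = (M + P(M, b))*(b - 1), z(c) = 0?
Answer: 1500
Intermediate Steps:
F(b, M) = (-1 + b)*(5 + M) (F(b, M) = (M + 5)*(b - 1) = (5 + M)*(-1 + b) = (-1 + b)*(5 + M))
D(Z) = 9 (D(Z) = (-3 + 0)² = (-3)² = 9)
-98*(-12) + (F(z(3), 4)*(-4))*D(2) = -98*(-12) + ((-5 - 1*4 + 5*0 + 4*0)*(-4))*9 = 1176 + ((-5 - 4 + 0 + 0)*(-4))*9 = 1176 - 9*(-4)*9 = 1176 + 36*9 = 1176 + 324 = 1500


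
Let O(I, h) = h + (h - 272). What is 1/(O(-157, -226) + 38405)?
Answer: 1/37681 ≈ 2.6539e-5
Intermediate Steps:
O(I, h) = -272 + 2*h (O(I, h) = h + (-272 + h) = -272 + 2*h)
1/(O(-157, -226) + 38405) = 1/((-272 + 2*(-226)) + 38405) = 1/((-272 - 452) + 38405) = 1/(-724 + 38405) = 1/37681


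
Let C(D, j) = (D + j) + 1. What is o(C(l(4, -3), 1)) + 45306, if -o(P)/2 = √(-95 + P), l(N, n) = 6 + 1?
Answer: 45306 - 2*I*√86 ≈ 45306.0 - 18.547*I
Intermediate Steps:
l(N, n) = 7
C(D, j) = 1 + D + j
o(P) = -2*√(-95 + P)
o(C(l(4, -3), 1)) + 45306 = -2*√(-95 + (1 + 7 + 1)) + 45306 = -2*√(-95 + 9) + 45306 = -2*I*√86 + 45306 = 45306 - 2*I*√86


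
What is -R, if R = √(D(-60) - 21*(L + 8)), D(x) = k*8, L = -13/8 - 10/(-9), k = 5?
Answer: -I*√16878/12 ≈ -10.826*I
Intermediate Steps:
L = -37/72 (L = -13*⅛ - 10*(-⅑) = -13/8 + 10/9 = -37/72 ≈ -0.51389)
D(x) = 40 (D(x) = 5*8 = 40)
R = I*√16878/12 (R = √(40 - 21*(-37/72 + 8)) = √(40 - 21*539/72) = √(40 - 3773/24) = √(-2813/24) = I*√16878/12 ≈ 10.826*I)
-R = -I*√16878/12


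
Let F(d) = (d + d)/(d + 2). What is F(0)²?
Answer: 0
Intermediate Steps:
F(d) = 2*d/(2 + d) (F(d) = (2*d)/(2 + d) = 2*d/(2 + d))
F(0)² = (2*0/(2 + 0))² = (2*0/2)² = (2*0*(½))² = 0² = 0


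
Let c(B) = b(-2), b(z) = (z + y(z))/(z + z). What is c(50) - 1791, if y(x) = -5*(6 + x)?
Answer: -3571/2 ≈ -1785.5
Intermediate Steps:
y(x) = -30 - 5*x
b(z) = (-30 - 4*z)/(2*z) (b(z) = (z + (-30 - 5*z))/(z + z) = (-30 - 4*z)/((2*z)) = (-30 - 4*z)*(1/(2*z)) = (-30 - 4*z)/(2*z))
c(B) = 11/2 (c(B) = -2 - 15/(-2) = -2 - 15*(-½) = -2 + 15/2 = 11/2)
c(50) - 1791 = 11/2 - 1791 = -3571/2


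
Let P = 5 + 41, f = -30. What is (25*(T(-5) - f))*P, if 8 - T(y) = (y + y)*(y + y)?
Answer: -71300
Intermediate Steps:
T(y) = 8 - 4*y² (T(y) = 8 - (y + y)*(y + y) = 8 - 2*y*2*y = 8 - 4*y²)
P = 46
(25*(T(-5) - f))*P = (25*((8 - 4*(-5)²) - 1*(-30)))*46 = (25*((8 - 4*25) + 30))*46 = (25*((8 - 100) + 30))*46 = (25*(-92 + 30))*46 = (25*(-62))*46 = -1550*46 = -71300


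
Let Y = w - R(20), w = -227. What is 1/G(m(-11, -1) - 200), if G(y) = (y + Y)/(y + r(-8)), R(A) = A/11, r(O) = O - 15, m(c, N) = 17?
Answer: 1133/2265 ≈ 0.50022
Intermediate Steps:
r(O) = -15 + O
R(A) = A/11 (R(A) = A*(1/11) = A/11)
Y = -2517/11 (Y = -227 - 20/11 = -2517/11 ≈ -228.82)
G(y) = (-2517/11 + y)/(-23 + y) (G(y) = (y - 2517/11)/(y + (-15 - 8)) = (-2517/11 + y)/(y - 23) = (-2517/11 + y)/(-23 + y))
1/G(m(-11, -1) - 200) = 1/((-2517/11 + (17 - 200))/(-23 + (17 - 200))) = 1/((-2517/11 - 183)/(-23 - 183)) = 1/(-4530/11/(-206)) = 1/(-1/206*(-4530/11)) = 1/(2265/1133) = 1133/2265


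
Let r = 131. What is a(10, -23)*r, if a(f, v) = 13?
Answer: 1703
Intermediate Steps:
a(10, -23)*r = 13*131 = 1703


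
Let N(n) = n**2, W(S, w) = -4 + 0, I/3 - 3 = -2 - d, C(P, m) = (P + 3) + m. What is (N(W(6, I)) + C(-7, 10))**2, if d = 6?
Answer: 484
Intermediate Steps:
C(P, m) = 3 + P + m (C(P, m) = (3 + P) + m = 3 + P + m)
I = -15 (I = 9 + 3*(-2 - 1*6) = 9 + 3*(-2 - 6) = 9 + 3*(-8) = 9 - 24 = -15)
W(S, w) = -4
(N(W(6, I)) + C(-7, 10))**2 = ((-4)**2 + (3 - 7 + 10))**2 = (16 + 6)**2 = 22**2 = 484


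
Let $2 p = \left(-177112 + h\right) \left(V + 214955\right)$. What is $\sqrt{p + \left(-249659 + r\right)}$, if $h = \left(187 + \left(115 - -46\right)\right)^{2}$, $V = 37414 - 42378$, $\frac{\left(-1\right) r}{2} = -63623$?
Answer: $i \sqrt{5880710377} \approx 76686.0 i$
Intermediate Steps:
$r = 127246$ ($r = \left(-2\right) \left(-63623\right) = 127246$)
$V = -4964$
$h = 121104$ ($h = \left(187 + \left(115 + 46\right)\right)^{2} = \left(187 + 161\right)^{2} = 348^{2} = 121104$)
$p = -5880587964$ ($p = \frac{\left(-177112 + 121104\right) \left(-4964 + 214955\right)}{2} = \frac{\left(-56008\right) 209991}{2} = \frac{1}{2} \left(-11761175928\right) = -5880587964$)
$\sqrt{p + \left(-249659 + r\right)} = \sqrt{-5880587964 + \left(-249659 + 127246\right)} = \sqrt{-5880587964 - 122413} = \sqrt{-5880710377} = i \sqrt{5880710377}$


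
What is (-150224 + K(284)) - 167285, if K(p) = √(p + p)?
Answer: -317509 + 2*√142 ≈ -3.1749e+5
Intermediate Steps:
K(p) = √2*√p (K(p) = √(2*p) = √2*√p)
(-150224 + K(284)) - 167285 = (-150224 + √2*√284) - 167285 = (-150224 + √2*(2*√71)) - 167285 = (-150224 + 2*√142) - 167285 = -317509 + 2*√142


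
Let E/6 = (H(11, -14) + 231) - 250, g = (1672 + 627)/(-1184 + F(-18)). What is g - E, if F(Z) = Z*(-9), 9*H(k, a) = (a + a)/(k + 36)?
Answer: 16160701/144102 ≈ 112.15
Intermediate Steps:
H(k, a) = 2*a/(9*(36 + k)) (H(k, a) = ((a + a)/(k + 36))/9 = ((2*a)/(36 + k))/9 = (2*a/(36 + k))/9 = 2*a/(9*(36 + k)))
F(Z) = -9*Z
g = -2299/1022 (g = (1672 + 627)/(-1184 - 9*(-18)) = 2299/(-1184 + 162) = 2299/(-1022) = 2299*(-1/1022) = -2299/1022 ≈ -2.2495)
E = -16130/141 (E = 6*(((2/9)*(-14)/(36 + 11) + 231) - 250) = 6*(((2/9)*(-14)/47 + 231) - 250) = 6*(((2/9)*(-14)*(1/47) + 231) - 250) = 6*((-28/423 + 231) - 250) = 6*(97685/423 - 250) = 6*(-8065/423) = -16130/141 ≈ -114.40)
g - E = -2299/1022 - 1*(-16130/141) = -2299/1022 + 16130/141 = 16160701/144102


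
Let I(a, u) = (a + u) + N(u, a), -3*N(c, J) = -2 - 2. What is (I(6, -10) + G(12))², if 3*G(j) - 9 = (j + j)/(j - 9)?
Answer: 9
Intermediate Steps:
N(c, J) = 4/3 (N(c, J) = -(-2 - 2)/3 = -⅓*(-4) = 4/3)
G(j) = 3 + 2*j/(3*(-9 + j)) (G(j) = 3 + ((j + j)/(j - 9))/3 = 3 + ((2*j)/(-9 + j))/3 = 3 + (2*j/(-9 + j))/3 = 3 + 2*j/(3*(-9 + j)))
I(a, u) = 4/3 + a + u (I(a, u) = (a + u) + 4/3 = 4/3 + a + u)
(I(6, -10) + G(12))² = ((4/3 + 6 - 10) + (-81 + 11*12)/(3*(-9 + 12)))² = (-8/3 + (⅓)*(-81 + 132)/3)² = (-8/3 + (⅓)*(⅓)*51)² = (-8/3 + 17/3)² = 3² = 9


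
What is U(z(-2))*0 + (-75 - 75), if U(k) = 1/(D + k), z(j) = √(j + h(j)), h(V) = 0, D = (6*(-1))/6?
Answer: -150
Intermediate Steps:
D = -1 (D = -6*⅙ = -1)
z(j) = √j (z(j) = √(j + 0) = √j)
U(k) = 1/(-1 + k)
U(z(-2))*0 + (-75 - 75) = 0/(-1 + √(-2)) + (-75 - 75) = 0/(-1 + I*√2) - 150 = 0 - 150 = -150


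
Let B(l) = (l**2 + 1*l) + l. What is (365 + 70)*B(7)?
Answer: 27405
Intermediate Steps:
B(l) = l**2 + 2*l (B(l) = (l**2 + l) + l = (l + l**2) + l = l**2 + 2*l)
(365 + 70)*B(7) = (365 + 70)*(7*(2 + 7)) = 435*(7*9) = 435*63 = 27405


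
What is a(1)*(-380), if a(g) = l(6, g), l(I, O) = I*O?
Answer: -2280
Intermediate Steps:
a(g) = 6*g
a(1)*(-380) = (6*1)*(-380) = 6*(-380) = -2280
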